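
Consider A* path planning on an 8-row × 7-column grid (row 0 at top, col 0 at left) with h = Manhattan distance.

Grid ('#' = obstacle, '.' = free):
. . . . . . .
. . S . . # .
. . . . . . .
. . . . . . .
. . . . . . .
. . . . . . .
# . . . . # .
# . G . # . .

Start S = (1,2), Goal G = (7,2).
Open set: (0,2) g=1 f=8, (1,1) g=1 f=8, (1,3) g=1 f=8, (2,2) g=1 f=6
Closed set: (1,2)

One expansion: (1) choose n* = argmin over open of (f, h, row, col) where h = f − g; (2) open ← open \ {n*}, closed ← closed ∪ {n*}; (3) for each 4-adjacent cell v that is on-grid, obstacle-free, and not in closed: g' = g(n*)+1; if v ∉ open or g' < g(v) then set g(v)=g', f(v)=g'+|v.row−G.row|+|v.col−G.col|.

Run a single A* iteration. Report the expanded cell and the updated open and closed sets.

step 1: expand (2,2) (f=6, h=5) → closed; open now [(0,2) g=1 f=8, (1,1) g=1 f=8, (1,3) g=1 f=8, (2,1) g=2 f=8, (2,3) g=2 f=8, (3,2) g=2 f=6]

expanded=(2,2); open=[(0,2) g=1 f=8, (1,1) g=1 f=8, (1,3) g=1 f=8, (2,1) g=2 f=8, (2,3) g=2 f=8, (3,2) g=2 f=6]; closed=[(1,2), (2,2)]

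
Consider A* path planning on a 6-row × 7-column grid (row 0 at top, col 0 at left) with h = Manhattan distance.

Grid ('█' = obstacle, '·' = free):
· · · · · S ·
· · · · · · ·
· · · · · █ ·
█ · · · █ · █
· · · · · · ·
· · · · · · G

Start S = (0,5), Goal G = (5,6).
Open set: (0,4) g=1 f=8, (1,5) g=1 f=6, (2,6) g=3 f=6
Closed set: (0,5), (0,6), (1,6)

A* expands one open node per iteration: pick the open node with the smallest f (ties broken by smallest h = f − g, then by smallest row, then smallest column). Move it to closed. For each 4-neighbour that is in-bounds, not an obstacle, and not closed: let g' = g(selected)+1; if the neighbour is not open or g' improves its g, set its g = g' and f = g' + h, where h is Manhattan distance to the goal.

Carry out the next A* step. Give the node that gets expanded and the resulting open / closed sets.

expanded=(2,6); open=[(0,4) g=1 f=8, (1,5) g=1 f=6]; closed=[(0,5), (0,6), (1,6), (2,6)]

step 1: expand (2,6) (f=6, h=3) → closed; open now [(0,4) g=1 f=8, (1,5) g=1 f=6]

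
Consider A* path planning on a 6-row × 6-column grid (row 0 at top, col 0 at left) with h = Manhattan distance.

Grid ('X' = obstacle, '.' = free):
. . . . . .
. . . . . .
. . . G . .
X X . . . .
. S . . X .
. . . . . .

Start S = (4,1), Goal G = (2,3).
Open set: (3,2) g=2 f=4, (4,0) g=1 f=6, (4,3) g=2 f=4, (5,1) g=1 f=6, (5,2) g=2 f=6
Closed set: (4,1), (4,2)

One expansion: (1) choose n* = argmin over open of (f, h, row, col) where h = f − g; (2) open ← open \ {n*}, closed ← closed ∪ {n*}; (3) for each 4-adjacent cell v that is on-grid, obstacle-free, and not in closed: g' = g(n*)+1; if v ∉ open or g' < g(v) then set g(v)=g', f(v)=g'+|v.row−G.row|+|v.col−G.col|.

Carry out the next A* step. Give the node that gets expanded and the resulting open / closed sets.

expanded=(3,2); open=[(2,2) g=3 f=4, (3,3) g=3 f=4, (4,0) g=1 f=6, (4,3) g=2 f=4, (5,1) g=1 f=6, (5,2) g=2 f=6]; closed=[(3,2), (4,1), (4,2)]

step 1: expand (3,2) (f=4, h=2) → closed; open now [(2,2) g=3 f=4, (3,3) g=3 f=4, (4,0) g=1 f=6, (4,3) g=2 f=4, (5,1) g=1 f=6, (5,2) g=2 f=6]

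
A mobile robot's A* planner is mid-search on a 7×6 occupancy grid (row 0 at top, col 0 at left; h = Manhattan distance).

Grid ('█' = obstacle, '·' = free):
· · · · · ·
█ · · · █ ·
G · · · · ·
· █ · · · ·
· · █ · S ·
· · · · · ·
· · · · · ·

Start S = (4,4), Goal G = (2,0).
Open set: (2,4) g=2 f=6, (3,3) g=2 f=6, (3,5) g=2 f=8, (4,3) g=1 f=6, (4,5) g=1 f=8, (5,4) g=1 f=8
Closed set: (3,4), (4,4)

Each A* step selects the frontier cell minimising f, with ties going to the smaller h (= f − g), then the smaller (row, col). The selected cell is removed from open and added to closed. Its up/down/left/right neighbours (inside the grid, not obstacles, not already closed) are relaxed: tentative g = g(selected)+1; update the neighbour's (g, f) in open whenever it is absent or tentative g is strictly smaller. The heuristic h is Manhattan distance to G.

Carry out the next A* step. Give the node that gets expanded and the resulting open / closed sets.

expanded=(2,4); open=[(2,3) g=3 f=6, (2,5) g=3 f=8, (3,3) g=2 f=6, (3,5) g=2 f=8, (4,3) g=1 f=6, (4,5) g=1 f=8, (5,4) g=1 f=8]; closed=[(2,4), (3,4), (4,4)]

step 1: expand (2,4) (f=6, h=4) → closed; open now [(2,3) g=3 f=6, (2,5) g=3 f=8, (3,3) g=2 f=6, (3,5) g=2 f=8, (4,3) g=1 f=6, (4,5) g=1 f=8, (5,4) g=1 f=8]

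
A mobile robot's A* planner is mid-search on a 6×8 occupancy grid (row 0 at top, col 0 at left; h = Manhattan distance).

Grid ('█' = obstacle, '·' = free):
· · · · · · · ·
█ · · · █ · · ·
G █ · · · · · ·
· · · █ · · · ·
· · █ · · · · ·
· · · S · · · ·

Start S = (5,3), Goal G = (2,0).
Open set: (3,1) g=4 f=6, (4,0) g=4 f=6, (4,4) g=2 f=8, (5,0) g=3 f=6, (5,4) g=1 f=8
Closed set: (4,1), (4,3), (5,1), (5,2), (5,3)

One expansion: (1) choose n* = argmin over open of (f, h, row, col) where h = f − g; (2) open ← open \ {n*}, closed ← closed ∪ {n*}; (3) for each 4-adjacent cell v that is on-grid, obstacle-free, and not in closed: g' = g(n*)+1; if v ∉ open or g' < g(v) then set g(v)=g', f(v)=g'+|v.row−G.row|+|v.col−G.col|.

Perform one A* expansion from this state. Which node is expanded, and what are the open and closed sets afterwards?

step 1: expand (3,1) (f=6, h=2) → closed; open now [(3,0) g=5 f=6, (3,2) g=5 f=8, (4,0) g=4 f=6, (4,4) g=2 f=8, (5,0) g=3 f=6, (5,4) g=1 f=8]

expanded=(3,1); open=[(3,0) g=5 f=6, (3,2) g=5 f=8, (4,0) g=4 f=6, (4,4) g=2 f=8, (5,0) g=3 f=6, (5,4) g=1 f=8]; closed=[(3,1), (4,1), (4,3), (5,1), (5,2), (5,3)]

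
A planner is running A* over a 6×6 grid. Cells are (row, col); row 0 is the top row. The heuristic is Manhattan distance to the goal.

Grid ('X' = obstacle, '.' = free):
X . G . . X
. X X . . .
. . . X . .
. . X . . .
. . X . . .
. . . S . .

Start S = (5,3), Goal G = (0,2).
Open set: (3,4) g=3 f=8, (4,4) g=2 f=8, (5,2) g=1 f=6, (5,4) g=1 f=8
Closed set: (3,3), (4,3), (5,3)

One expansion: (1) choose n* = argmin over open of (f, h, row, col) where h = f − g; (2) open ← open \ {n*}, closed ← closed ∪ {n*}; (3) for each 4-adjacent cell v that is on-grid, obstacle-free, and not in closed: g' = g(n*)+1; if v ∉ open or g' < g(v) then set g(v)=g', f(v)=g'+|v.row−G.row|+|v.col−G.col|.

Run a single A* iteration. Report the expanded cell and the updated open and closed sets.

expanded=(5,2); open=[(3,4) g=3 f=8, (4,4) g=2 f=8, (5,1) g=2 f=8, (5,4) g=1 f=8]; closed=[(3,3), (4,3), (5,2), (5,3)]

step 1: expand (5,2) (f=6, h=5) → closed; open now [(3,4) g=3 f=8, (4,4) g=2 f=8, (5,1) g=2 f=8, (5,4) g=1 f=8]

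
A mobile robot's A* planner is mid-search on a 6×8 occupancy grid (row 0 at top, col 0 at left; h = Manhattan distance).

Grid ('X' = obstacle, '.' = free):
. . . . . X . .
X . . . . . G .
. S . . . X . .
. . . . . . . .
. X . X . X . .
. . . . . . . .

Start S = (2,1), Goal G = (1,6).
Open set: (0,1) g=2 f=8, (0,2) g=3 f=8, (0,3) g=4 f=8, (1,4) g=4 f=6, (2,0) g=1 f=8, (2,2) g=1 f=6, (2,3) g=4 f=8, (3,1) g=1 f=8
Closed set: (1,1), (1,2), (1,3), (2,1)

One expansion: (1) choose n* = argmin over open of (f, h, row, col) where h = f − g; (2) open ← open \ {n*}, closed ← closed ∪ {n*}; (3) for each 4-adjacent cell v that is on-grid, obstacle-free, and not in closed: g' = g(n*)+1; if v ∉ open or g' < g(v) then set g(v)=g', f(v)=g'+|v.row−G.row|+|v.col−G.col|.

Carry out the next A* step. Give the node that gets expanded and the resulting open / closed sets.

expanded=(1,4); open=[(0,1) g=2 f=8, (0,2) g=3 f=8, (0,3) g=4 f=8, (0,4) g=5 f=8, (1,5) g=5 f=6, (2,0) g=1 f=8, (2,2) g=1 f=6, (2,3) g=4 f=8, (2,4) g=5 f=8, (3,1) g=1 f=8]; closed=[(1,1), (1,2), (1,3), (1,4), (2,1)]

step 1: expand (1,4) (f=6, h=2) → closed; open now [(0,1) g=2 f=8, (0,2) g=3 f=8, (0,3) g=4 f=8, (0,4) g=5 f=8, (1,5) g=5 f=6, (2,0) g=1 f=8, (2,2) g=1 f=6, (2,3) g=4 f=8, (2,4) g=5 f=8, (3,1) g=1 f=8]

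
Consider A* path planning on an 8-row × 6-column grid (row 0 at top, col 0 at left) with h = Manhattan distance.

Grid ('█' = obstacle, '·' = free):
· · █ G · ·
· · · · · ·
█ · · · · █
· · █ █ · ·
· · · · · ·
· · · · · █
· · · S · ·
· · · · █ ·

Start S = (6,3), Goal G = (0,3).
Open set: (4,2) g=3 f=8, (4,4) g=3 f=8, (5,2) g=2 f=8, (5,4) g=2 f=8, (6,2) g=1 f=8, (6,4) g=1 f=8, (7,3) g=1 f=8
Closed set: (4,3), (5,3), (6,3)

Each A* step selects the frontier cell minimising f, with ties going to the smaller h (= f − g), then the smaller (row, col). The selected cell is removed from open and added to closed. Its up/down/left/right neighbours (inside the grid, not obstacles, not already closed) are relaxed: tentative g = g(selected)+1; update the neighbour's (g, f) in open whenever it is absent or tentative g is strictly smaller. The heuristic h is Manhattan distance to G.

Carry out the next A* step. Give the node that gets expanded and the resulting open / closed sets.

step 1: expand (4,2) (f=8, h=5) → closed; open now [(4,1) g=4 f=10, (4,4) g=3 f=8, (5,2) g=2 f=8, (5,4) g=2 f=8, (6,2) g=1 f=8, (6,4) g=1 f=8, (7,3) g=1 f=8]

expanded=(4,2); open=[(4,1) g=4 f=10, (4,4) g=3 f=8, (5,2) g=2 f=8, (5,4) g=2 f=8, (6,2) g=1 f=8, (6,4) g=1 f=8, (7,3) g=1 f=8]; closed=[(4,2), (4,3), (5,3), (6,3)]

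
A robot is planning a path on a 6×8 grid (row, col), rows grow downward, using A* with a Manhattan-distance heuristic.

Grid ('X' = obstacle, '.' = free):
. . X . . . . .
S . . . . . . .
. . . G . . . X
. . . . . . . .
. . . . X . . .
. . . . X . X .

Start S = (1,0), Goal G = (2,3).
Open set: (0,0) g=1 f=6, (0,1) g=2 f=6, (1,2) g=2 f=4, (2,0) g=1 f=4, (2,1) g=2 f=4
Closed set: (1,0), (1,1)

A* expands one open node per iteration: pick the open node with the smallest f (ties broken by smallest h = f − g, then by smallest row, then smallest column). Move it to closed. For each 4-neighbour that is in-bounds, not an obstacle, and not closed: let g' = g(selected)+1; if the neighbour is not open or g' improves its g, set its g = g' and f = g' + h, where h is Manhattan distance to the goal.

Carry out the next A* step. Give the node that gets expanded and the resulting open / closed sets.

step 1: expand (1,2) (f=4, h=2) → closed; open now [(0,0) g=1 f=6, (0,1) g=2 f=6, (1,3) g=3 f=4, (2,0) g=1 f=4, (2,1) g=2 f=4, (2,2) g=3 f=4]

expanded=(1,2); open=[(0,0) g=1 f=6, (0,1) g=2 f=6, (1,3) g=3 f=4, (2,0) g=1 f=4, (2,1) g=2 f=4, (2,2) g=3 f=4]; closed=[(1,0), (1,1), (1,2)]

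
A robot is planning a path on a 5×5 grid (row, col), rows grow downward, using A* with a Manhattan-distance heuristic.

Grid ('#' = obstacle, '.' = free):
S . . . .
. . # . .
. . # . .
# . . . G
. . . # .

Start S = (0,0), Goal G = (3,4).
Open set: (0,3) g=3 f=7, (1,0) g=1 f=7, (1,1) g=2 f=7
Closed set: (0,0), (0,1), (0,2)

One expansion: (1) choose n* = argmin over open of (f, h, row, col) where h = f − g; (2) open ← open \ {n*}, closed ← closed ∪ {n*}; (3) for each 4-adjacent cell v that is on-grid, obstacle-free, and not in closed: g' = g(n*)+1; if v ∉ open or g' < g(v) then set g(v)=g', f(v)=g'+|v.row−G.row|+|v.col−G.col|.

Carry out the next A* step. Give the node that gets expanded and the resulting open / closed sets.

expanded=(0,3); open=[(0,4) g=4 f=7, (1,0) g=1 f=7, (1,1) g=2 f=7, (1,3) g=4 f=7]; closed=[(0,0), (0,1), (0,2), (0,3)]

step 1: expand (0,3) (f=7, h=4) → closed; open now [(0,4) g=4 f=7, (1,0) g=1 f=7, (1,1) g=2 f=7, (1,3) g=4 f=7]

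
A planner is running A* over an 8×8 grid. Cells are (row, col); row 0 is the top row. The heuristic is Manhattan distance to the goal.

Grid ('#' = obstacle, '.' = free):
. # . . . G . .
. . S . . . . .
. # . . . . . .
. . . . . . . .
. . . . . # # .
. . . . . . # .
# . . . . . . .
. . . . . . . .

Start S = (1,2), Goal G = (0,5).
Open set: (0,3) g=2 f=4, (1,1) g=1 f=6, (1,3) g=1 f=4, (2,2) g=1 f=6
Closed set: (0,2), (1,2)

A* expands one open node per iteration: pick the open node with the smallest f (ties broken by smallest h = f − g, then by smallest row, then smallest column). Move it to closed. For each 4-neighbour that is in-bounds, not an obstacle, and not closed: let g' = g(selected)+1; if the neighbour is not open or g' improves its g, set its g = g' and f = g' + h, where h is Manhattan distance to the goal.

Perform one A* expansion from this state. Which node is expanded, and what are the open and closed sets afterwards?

expanded=(0,3); open=[(0,4) g=3 f=4, (1,1) g=1 f=6, (1,3) g=1 f=4, (2,2) g=1 f=6]; closed=[(0,2), (0,3), (1,2)]

step 1: expand (0,3) (f=4, h=2) → closed; open now [(0,4) g=3 f=4, (1,1) g=1 f=6, (1,3) g=1 f=4, (2,2) g=1 f=6]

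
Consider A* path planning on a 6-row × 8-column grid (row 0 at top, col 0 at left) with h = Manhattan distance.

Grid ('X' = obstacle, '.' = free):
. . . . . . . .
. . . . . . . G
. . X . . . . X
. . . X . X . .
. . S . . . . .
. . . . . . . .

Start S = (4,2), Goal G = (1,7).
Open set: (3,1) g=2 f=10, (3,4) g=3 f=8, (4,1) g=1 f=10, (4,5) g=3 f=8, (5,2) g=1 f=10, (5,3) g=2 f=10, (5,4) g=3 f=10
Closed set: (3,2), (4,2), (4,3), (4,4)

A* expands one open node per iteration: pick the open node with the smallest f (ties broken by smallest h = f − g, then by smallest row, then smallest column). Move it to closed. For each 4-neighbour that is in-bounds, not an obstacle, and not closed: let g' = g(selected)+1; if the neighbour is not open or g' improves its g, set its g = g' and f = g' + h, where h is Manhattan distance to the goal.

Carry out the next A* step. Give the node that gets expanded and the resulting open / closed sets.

expanded=(3,4); open=[(2,4) g=4 f=8, (3,1) g=2 f=10, (4,1) g=1 f=10, (4,5) g=3 f=8, (5,2) g=1 f=10, (5,3) g=2 f=10, (5,4) g=3 f=10]; closed=[(3,2), (3,4), (4,2), (4,3), (4,4)]

step 1: expand (3,4) (f=8, h=5) → closed; open now [(2,4) g=4 f=8, (3,1) g=2 f=10, (4,1) g=1 f=10, (4,5) g=3 f=8, (5,2) g=1 f=10, (5,3) g=2 f=10, (5,4) g=3 f=10]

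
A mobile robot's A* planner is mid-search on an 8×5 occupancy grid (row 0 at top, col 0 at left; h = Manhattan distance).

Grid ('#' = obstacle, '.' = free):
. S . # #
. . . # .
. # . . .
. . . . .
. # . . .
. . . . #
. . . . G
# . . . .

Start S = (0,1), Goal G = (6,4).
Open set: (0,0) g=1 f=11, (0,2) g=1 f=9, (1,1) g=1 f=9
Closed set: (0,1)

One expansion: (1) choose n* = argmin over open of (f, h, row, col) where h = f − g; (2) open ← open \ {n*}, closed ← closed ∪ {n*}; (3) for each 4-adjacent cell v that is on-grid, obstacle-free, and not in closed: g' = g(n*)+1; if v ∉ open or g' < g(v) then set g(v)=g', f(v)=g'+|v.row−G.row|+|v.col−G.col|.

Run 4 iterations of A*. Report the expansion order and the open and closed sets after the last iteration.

order=[(0,2) → (1,2) → (2,2) → (2,3)]; open=[(0,0) g=1 f=11, (1,1) g=1 f=9, (2,4) g=5 f=9, (3,2) g=4 f=9, (3,3) g=5 f=9]; closed=[(0,1), (0,2), (1,2), (2,2), (2,3)]

step 1: expand (0,2) (f=9, h=8) → closed; open now [(0,0) g=1 f=11, (1,1) g=1 f=9, (1,2) g=2 f=9]
step 2: expand (1,2) (f=9, h=7) → closed; open now [(0,0) g=1 f=11, (1,1) g=1 f=9, (2,2) g=3 f=9]
step 3: expand (2,2) (f=9, h=6) → closed; open now [(0,0) g=1 f=11, (1,1) g=1 f=9, (2,3) g=4 f=9, (3,2) g=4 f=9]
step 4: expand (2,3) (f=9, h=5) → closed; open now [(0,0) g=1 f=11, (1,1) g=1 f=9, (2,4) g=5 f=9, (3,2) g=4 f=9, (3,3) g=5 f=9]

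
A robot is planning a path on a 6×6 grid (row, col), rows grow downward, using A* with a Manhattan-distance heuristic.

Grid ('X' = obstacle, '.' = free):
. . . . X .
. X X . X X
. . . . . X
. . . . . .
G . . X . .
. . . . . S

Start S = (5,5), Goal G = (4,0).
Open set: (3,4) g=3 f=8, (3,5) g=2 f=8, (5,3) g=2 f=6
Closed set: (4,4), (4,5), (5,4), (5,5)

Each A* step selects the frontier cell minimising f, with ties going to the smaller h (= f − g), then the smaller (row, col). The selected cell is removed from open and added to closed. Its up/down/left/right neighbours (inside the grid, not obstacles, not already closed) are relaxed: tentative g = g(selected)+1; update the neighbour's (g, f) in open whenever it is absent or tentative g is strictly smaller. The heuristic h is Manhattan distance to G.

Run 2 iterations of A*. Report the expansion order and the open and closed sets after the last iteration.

order=[(5,3) → (5,2)]; open=[(3,4) g=3 f=8, (3,5) g=2 f=8, (4,2) g=4 f=6, (5,1) g=4 f=6]; closed=[(4,4), (4,5), (5,2), (5,3), (5,4), (5,5)]

step 1: expand (5,3) (f=6, h=4) → closed; open now [(3,4) g=3 f=8, (3,5) g=2 f=8, (5,2) g=3 f=6]
step 2: expand (5,2) (f=6, h=3) → closed; open now [(3,4) g=3 f=8, (3,5) g=2 f=8, (4,2) g=4 f=6, (5,1) g=4 f=6]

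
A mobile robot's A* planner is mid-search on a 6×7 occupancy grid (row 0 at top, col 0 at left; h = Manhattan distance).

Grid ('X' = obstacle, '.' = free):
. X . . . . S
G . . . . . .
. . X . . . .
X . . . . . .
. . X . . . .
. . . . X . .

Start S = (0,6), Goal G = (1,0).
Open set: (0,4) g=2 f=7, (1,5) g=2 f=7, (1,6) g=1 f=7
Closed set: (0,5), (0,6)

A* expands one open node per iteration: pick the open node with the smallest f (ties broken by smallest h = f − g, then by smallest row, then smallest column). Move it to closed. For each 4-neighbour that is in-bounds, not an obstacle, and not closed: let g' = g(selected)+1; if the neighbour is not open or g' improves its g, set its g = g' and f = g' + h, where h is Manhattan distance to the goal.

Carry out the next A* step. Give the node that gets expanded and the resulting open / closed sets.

expanded=(0,4); open=[(0,3) g=3 f=7, (1,4) g=3 f=7, (1,5) g=2 f=7, (1,6) g=1 f=7]; closed=[(0,4), (0,5), (0,6)]

step 1: expand (0,4) (f=7, h=5) → closed; open now [(0,3) g=3 f=7, (1,4) g=3 f=7, (1,5) g=2 f=7, (1,6) g=1 f=7]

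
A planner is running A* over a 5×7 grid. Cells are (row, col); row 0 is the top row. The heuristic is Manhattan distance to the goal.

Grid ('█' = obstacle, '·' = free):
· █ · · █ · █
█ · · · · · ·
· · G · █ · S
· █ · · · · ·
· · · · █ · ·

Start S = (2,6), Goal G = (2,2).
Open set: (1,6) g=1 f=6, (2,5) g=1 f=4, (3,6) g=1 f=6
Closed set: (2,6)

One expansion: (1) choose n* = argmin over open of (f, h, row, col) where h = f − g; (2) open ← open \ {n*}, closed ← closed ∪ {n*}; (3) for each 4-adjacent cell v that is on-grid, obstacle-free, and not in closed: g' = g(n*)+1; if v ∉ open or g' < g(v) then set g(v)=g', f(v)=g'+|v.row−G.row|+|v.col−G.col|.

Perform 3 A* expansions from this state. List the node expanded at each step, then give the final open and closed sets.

order=[(2,5) → (1,5) → (1,4)]; open=[(0,5) g=3 f=8, (1,3) g=4 f=6, (1,6) g=1 f=6, (3,5) g=2 f=6, (3,6) g=1 f=6]; closed=[(1,4), (1,5), (2,5), (2,6)]

step 1: expand (2,5) (f=4, h=3) → closed; open now [(1,5) g=2 f=6, (1,6) g=1 f=6, (3,5) g=2 f=6, (3,6) g=1 f=6]
step 2: expand (1,5) (f=6, h=4) → closed; open now [(0,5) g=3 f=8, (1,4) g=3 f=6, (1,6) g=1 f=6, (3,5) g=2 f=6, (3,6) g=1 f=6]
step 3: expand (1,4) (f=6, h=3) → closed; open now [(0,5) g=3 f=8, (1,3) g=4 f=6, (1,6) g=1 f=6, (3,5) g=2 f=6, (3,6) g=1 f=6]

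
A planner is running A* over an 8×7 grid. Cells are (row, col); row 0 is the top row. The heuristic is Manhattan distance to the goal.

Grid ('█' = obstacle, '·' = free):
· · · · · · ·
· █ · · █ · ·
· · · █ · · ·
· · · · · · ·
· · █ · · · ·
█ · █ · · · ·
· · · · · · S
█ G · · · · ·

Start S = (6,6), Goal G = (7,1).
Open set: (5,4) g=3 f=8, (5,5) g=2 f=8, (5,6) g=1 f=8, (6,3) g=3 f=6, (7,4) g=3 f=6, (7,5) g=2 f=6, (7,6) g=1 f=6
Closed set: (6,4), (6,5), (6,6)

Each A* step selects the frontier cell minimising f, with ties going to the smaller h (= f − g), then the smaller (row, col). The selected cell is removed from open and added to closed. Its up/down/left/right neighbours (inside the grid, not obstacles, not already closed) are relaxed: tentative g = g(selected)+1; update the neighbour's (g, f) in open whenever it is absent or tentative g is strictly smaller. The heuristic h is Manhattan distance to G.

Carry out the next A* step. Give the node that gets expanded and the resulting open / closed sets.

step 1: expand (6,3) (f=6, h=3) → closed; open now [(5,3) g=4 f=8, (5,4) g=3 f=8, (5,5) g=2 f=8, (5,6) g=1 f=8, (6,2) g=4 f=6, (7,3) g=4 f=6, (7,4) g=3 f=6, (7,5) g=2 f=6, (7,6) g=1 f=6]

expanded=(6,3); open=[(5,3) g=4 f=8, (5,4) g=3 f=8, (5,5) g=2 f=8, (5,6) g=1 f=8, (6,2) g=4 f=6, (7,3) g=4 f=6, (7,4) g=3 f=6, (7,5) g=2 f=6, (7,6) g=1 f=6]; closed=[(6,3), (6,4), (6,5), (6,6)]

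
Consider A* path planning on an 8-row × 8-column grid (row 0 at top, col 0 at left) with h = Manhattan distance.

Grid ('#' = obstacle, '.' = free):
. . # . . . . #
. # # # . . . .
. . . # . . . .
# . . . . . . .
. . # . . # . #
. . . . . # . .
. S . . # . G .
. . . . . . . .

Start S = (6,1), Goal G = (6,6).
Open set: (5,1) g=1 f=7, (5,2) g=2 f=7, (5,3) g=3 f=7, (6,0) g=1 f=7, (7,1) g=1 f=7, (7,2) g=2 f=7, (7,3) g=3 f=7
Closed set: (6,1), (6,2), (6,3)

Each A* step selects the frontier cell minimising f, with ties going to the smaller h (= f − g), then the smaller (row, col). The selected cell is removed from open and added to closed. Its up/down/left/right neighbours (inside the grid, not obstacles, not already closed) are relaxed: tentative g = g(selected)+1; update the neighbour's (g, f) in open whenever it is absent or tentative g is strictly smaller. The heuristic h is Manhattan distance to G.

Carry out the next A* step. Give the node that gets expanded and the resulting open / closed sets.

step 1: expand (5,3) (f=7, h=4) → closed; open now [(4,3) g=4 f=9, (5,1) g=1 f=7, (5,2) g=2 f=7, (5,4) g=4 f=7, (6,0) g=1 f=7, (7,1) g=1 f=7, (7,2) g=2 f=7, (7,3) g=3 f=7]

expanded=(5,3); open=[(4,3) g=4 f=9, (5,1) g=1 f=7, (5,2) g=2 f=7, (5,4) g=4 f=7, (6,0) g=1 f=7, (7,1) g=1 f=7, (7,2) g=2 f=7, (7,3) g=3 f=7]; closed=[(5,3), (6,1), (6,2), (6,3)]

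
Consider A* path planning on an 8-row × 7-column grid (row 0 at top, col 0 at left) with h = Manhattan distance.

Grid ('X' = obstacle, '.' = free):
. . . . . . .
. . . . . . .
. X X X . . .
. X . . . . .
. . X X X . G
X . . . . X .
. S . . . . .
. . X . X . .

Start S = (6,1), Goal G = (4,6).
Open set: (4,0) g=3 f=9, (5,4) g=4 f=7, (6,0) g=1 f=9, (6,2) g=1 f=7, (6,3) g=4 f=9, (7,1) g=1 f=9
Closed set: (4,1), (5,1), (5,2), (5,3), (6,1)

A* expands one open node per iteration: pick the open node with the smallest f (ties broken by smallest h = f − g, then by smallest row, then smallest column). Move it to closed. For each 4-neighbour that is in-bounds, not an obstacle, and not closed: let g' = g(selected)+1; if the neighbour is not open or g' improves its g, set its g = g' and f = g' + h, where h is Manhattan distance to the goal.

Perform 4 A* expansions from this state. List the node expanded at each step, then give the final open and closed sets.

order=[(5,4) → (6,2) → (6,3) → (6,4)]; open=[(4,0) g=3 f=9, (6,0) g=1 f=9, (6,5) g=4 f=7, (7,1) g=1 f=9, (7,3) g=3 f=9]; closed=[(4,1), (5,1), (5,2), (5,3), (5,4), (6,1), (6,2), (6,3), (6,4)]

step 1: expand (5,4) (f=7, h=3) → closed; open now [(4,0) g=3 f=9, (6,0) g=1 f=9, (6,2) g=1 f=7, (6,3) g=4 f=9, (6,4) g=5 f=9, (7,1) g=1 f=9]
step 2: expand (6,2) (f=7, h=6) → closed; open now [(4,0) g=3 f=9, (6,0) g=1 f=9, (6,3) g=2 f=7, (6,4) g=5 f=9, (7,1) g=1 f=9]
step 3: expand (6,3) (f=7, h=5) → closed; open now [(4,0) g=3 f=9, (6,0) g=1 f=9, (6,4) g=3 f=7, (7,1) g=1 f=9, (7,3) g=3 f=9]
step 4: expand (6,4) (f=7, h=4) → closed; open now [(4,0) g=3 f=9, (6,0) g=1 f=9, (6,5) g=4 f=7, (7,1) g=1 f=9, (7,3) g=3 f=9]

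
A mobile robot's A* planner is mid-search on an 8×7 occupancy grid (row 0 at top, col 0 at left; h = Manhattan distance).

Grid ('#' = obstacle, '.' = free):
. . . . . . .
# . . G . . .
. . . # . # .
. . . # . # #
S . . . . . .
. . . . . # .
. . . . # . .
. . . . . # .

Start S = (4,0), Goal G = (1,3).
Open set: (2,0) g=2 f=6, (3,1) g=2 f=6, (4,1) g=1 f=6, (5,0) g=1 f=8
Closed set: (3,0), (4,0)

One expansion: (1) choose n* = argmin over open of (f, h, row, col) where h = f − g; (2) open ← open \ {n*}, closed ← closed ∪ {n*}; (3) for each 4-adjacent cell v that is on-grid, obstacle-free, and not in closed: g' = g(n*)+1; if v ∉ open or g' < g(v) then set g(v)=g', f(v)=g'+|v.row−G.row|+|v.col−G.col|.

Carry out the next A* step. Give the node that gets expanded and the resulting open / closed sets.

expanded=(2,0); open=[(2,1) g=3 f=6, (3,1) g=2 f=6, (4,1) g=1 f=6, (5,0) g=1 f=8]; closed=[(2,0), (3,0), (4,0)]

step 1: expand (2,0) (f=6, h=4) → closed; open now [(2,1) g=3 f=6, (3,1) g=2 f=6, (4,1) g=1 f=6, (5,0) g=1 f=8]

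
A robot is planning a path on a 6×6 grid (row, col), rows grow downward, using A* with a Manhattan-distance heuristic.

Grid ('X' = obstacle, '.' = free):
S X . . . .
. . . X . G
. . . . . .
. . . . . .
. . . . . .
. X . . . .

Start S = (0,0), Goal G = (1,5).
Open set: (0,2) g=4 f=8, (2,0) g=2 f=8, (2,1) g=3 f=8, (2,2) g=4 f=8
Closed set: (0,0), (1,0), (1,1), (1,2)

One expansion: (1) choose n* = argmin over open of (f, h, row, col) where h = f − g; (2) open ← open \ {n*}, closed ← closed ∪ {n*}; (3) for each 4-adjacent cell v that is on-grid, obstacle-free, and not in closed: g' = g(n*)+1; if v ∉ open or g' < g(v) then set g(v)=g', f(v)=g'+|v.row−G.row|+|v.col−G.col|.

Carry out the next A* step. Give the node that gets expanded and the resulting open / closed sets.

step 1: expand (0,2) (f=8, h=4) → closed; open now [(0,3) g=5 f=8, (2,0) g=2 f=8, (2,1) g=3 f=8, (2,2) g=4 f=8]

expanded=(0,2); open=[(0,3) g=5 f=8, (2,0) g=2 f=8, (2,1) g=3 f=8, (2,2) g=4 f=8]; closed=[(0,0), (0,2), (1,0), (1,1), (1,2)]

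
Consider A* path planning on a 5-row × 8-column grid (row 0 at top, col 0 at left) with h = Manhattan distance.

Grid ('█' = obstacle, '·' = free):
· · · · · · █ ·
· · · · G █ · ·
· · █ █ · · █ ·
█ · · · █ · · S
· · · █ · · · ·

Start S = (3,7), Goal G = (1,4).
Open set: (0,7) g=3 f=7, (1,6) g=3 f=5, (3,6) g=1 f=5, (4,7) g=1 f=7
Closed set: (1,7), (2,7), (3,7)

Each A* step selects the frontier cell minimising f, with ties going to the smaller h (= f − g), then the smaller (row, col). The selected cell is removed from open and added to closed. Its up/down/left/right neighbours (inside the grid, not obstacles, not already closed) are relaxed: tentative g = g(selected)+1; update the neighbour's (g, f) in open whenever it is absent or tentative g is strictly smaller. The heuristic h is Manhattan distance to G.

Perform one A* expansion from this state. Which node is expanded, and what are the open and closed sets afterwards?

step 1: expand (1,6) (f=5, h=2) → closed; open now [(0,7) g=3 f=7, (3,6) g=1 f=5, (4,7) g=1 f=7]

expanded=(1,6); open=[(0,7) g=3 f=7, (3,6) g=1 f=5, (4,7) g=1 f=7]; closed=[(1,6), (1,7), (2,7), (3,7)]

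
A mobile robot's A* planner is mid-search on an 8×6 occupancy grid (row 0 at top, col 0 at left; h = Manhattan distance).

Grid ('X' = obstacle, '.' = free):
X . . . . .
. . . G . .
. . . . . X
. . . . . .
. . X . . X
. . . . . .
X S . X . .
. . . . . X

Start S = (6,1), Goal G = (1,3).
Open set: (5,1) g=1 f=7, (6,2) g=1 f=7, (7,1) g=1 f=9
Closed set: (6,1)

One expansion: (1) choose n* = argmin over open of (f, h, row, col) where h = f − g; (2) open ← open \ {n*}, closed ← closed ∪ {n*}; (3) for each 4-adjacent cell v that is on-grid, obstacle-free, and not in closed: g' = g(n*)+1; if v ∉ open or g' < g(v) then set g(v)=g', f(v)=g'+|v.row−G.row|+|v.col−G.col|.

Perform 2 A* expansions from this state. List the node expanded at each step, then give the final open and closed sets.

order=[(5,1) → (4,1)]; open=[(3,1) g=3 f=7, (4,0) g=3 f=9, (5,0) g=2 f=9, (5,2) g=2 f=7, (6,2) g=1 f=7, (7,1) g=1 f=9]; closed=[(4,1), (5,1), (6,1)]

step 1: expand (5,1) (f=7, h=6) → closed; open now [(4,1) g=2 f=7, (5,0) g=2 f=9, (5,2) g=2 f=7, (6,2) g=1 f=7, (7,1) g=1 f=9]
step 2: expand (4,1) (f=7, h=5) → closed; open now [(3,1) g=3 f=7, (4,0) g=3 f=9, (5,0) g=2 f=9, (5,2) g=2 f=7, (6,2) g=1 f=7, (7,1) g=1 f=9]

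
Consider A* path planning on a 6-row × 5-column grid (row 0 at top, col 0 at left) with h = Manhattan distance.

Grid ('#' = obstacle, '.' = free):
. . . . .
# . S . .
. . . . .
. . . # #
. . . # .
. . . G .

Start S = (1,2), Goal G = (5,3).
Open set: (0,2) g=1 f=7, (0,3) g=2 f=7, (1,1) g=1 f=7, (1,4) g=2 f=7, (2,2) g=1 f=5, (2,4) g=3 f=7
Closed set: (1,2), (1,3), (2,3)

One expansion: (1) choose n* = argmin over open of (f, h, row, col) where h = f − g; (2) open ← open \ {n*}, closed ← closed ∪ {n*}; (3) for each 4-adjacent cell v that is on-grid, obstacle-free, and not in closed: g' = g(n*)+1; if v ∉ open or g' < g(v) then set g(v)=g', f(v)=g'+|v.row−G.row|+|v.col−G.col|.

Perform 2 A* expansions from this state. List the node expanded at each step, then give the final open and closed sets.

order=[(2,2) → (3,2)]; open=[(0,2) g=1 f=7, (0,3) g=2 f=7, (1,1) g=1 f=7, (1,4) g=2 f=7, (2,1) g=2 f=7, (2,4) g=3 f=7, (3,1) g=3 f=7, (4,2) g=3 f=5]; closed=[(1,2), (1,3), (2,2), (2,3), (3,2)]

step 1: expand (2,2) (f=5, h=4) → closed; open now [(0,2) g=1 f=7, (0,3) g=2 f=7, (1,1) g=1 f=7, (1,4) g=2 f=7, (2,1) g=2 f=7, (2,4) g=3 f=7, (3,2) g=2 f=5]
step 2: expand (3,2) (f=5, h=3) → closed; open now [(0,2) g=1 f=7, (0,3) g=2 f=7, (1,1) g=1 f=7, (1,4) g=2 f=7, (2,1) g=2 f=7, (2,4) g=3 f=7, (3,1) g=3 f=7, (4,2) g=3 f=5]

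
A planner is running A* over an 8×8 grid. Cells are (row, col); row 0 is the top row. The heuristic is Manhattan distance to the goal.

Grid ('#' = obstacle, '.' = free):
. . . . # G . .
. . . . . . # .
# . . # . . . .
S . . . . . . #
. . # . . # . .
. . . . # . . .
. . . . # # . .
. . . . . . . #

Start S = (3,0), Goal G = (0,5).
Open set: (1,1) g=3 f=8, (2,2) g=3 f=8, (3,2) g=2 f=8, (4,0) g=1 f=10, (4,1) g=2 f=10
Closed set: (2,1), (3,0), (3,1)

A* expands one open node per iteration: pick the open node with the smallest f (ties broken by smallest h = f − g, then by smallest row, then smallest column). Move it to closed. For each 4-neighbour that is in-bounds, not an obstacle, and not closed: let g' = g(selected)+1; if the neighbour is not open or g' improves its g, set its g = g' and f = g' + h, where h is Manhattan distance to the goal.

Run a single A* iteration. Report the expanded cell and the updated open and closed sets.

step 1: expand (1,1) (f=8, h=5) → closed; open now [(0,1) g=4 f=8, (1,0) g=4 f=10, (1,2) g=4 f=8, (2,2) g=3 f=8, (3,2) g=2 f=8, (4,0) g=1 f=10, (4,1) g=2 f=10]

expanded=(1,1); open=[(0,1) g=4 f=8, (1,0) g=4 f=10, (1,2) g=4 f=8, (2,2) g=3 f=8, (3,2) g=2 f=8, (4,0) g=1 f=10, (4,1) g=2 f=10]; closed=[(1,1), (2,1), (3,0), (3,1)]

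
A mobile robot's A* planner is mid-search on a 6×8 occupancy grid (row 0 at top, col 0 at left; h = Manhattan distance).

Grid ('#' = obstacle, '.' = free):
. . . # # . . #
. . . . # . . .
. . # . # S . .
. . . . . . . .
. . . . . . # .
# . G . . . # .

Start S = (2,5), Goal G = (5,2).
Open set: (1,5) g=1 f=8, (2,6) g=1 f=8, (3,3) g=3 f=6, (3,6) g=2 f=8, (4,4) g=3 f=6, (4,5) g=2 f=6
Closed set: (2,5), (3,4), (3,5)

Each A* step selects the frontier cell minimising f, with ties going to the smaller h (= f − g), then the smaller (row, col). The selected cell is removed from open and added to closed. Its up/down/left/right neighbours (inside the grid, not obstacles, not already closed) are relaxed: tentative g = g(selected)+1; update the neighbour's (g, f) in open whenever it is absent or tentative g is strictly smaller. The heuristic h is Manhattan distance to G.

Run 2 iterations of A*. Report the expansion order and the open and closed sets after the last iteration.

order=[(3,3) → (3,2)]; open=[(1,5) g=1 f=8, (2,3) g=4 f=8, (2,6) g=1 f=8, (3,1) g=5 f=8, (3,6) g=2 f=8, (4,2) g=5 f=6, (4,3) g=4 f=6, (4,4) g=3 f=6, (4,5) g=2 f=6]; closed=[(2,5), (3,2), (3,3), (3,4), (3,5)]

step 1: expand (3,3) (f=6, h=3) → closed; open now [(1,5) g=1 f=8, (2,3) g=4 f=8, (2,6) g=1 f=8, (3,2) g=4 f=6, (3,6) g=2 f=8, (4,3) g=4 f=6, (4,4) g=3 f=6, (4,5) g=2 f=6]
step 2: expand (3,2) (f=6, h=2) → closed; open now [(1,5) g=1 f=8, (2,3) g=4 f=8, (2,6) g=1 f=8, (3,1) g=5 f=8, (3,6) g=2 f=8, (4,2) g=5 f=6, (4,3) g=4 f=6, (4,4) g=3 f=6, (4,5) g=2 f=6]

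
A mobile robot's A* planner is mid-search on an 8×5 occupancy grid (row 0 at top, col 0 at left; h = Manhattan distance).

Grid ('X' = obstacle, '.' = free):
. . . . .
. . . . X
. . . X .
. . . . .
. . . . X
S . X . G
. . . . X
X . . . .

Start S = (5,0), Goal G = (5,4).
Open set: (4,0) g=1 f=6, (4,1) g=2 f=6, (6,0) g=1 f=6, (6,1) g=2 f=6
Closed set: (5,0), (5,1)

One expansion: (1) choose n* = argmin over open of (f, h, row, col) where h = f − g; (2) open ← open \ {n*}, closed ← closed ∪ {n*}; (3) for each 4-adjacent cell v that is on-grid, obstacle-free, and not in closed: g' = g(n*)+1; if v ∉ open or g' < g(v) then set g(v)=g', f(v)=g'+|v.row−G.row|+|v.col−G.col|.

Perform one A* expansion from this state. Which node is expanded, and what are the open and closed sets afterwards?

expanded=(4,1); open=[(3,1) g=3 f=8, (4,0) g=1 f=6, (4,2) g=3 f=6, (6,0) g=1 f=6, (6,1) g=2 f=6]; closed=[(4,1), (5,0), (5,1)]

step 1: expand (4,1) (f=6, h=4) → closed; open now [(3,1) g=3 f=8, (4,0) g=1 f=6, (4,2) g=3 f=6, (6,0) g=1 f=6, (6,1) g=2 f=6]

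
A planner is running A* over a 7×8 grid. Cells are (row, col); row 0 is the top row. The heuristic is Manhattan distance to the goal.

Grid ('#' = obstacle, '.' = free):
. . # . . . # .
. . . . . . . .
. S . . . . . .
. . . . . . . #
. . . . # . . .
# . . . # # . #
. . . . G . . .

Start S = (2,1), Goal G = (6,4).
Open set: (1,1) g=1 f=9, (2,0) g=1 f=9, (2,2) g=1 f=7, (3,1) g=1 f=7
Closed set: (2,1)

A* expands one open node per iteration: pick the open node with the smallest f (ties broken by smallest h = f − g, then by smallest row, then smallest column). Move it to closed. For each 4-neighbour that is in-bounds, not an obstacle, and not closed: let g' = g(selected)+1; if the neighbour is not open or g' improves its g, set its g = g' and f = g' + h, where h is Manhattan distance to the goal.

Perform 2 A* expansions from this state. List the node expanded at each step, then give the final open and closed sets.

step 1: expand (2,2) (f=7, h=6) → closed; open now [(1,1) g=1 f=9, (1,2) g=2 f=9, (2,0) g=1 f=9, (2,3) g=2 f=7, (3,1) g=1 f=7, (3,2) g=2 f=7]
step 2: expand (2,3) (f=7, h=5) → closed; open now [(1,1) g=1 f=9, (1,2) g=2 f=9, (1,3) g=3 f=9, (2,0) g=1 f=9, (2,4) g=3 f=7, (3,1) g=1 f=7, (3,2) g=2 f=7, (3,3) g=3 f=7]

order=[(2,2) → (2,3)]; open=[(1,1) g=1 f=9, (1,2) g=2 f=9, (1,3) g=3 f=9, (2,0) g=1 f=9, (2,4) g=3 f=7, (3,1) g=1 f=7, (3,2) g=2 f=7, (3,3) g=3 f=7]; closed=[(2,1), (2,2), (2,3)]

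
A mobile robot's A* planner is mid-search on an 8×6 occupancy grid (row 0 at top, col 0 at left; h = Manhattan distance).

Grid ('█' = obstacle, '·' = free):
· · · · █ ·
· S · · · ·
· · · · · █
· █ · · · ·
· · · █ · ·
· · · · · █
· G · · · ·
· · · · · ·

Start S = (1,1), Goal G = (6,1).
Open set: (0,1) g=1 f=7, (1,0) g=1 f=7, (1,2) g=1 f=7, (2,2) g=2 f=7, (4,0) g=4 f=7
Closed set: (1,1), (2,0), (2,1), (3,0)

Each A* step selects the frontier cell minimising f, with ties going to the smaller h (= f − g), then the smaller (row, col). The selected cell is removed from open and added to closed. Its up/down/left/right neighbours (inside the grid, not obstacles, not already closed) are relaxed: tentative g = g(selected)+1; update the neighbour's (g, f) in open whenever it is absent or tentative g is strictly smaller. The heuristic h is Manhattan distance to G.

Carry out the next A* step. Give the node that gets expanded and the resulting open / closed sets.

expanded=(4,0); open=[(0,1) g=1 f=7, (1,0) g=1 f=7, (1,2) g=1 f=7, (2,2) g=2 f=7, (4,1) g=5 f=7, (5,0) g=5 f=7]; closed=[(1,1), (2,0), (2,1), (3,0), (4,0)]

step 1: expand (4,0) (f=7, h=3) → closed; open now [(0,1) g=1 f=7, (1,0) g=1 f=7, (1,2) g=1 f=7, (2,2) g=2 f=7, (4,1) g=5 f=7, (5,0) g=5 f=7]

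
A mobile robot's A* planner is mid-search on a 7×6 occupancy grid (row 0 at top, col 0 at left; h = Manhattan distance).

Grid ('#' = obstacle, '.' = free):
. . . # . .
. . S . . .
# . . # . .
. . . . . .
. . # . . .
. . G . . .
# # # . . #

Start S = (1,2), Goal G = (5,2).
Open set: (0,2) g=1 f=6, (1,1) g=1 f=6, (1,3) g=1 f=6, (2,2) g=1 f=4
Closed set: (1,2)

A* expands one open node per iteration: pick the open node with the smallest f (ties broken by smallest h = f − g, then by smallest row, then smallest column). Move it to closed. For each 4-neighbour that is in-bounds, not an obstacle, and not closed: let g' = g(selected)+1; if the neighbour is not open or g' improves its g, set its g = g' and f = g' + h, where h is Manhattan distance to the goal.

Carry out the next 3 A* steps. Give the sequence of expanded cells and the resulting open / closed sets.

order=[(2,2) → (3,2) → (3,1)]; open=[(0,2) g=1 f=6, (1,1) g=1 f=6, (1,3) g=1 f=6, (2,1) g=2 f=6, (3,0) g=4 f=8, (3,3) g=3 f=6, (4,1) g=4 f=6]; closed=[(1,2), (2,2), (3,1), (3,2)]

step 1: expand (2,2) (f=4, h=3) → closed; open now [(0,2) g=1 f=6, (1,1) g=1 f=6, (1,3) g=1 f=6, (2,1) g=2 f=6, (3,2) g=2 f=4]
step 2: expand (3,2) (f=4, h=2) → closed; open now [(0,2) g=1 f=6, (1,1) g=1 f=6, (1,3) g=1 f=6, (2,1) g=2 f=6, (3,1) g=3 f=6, (3,3) g=3 f=6]
step 3: expand (3,1) (f=6, h=3) → closed; open now [(0,2) g=1 f=6, (1,1) g=1 f=6, (1,3) g=1 f=6, (2,1) g=2 f=6, (3,0) g=4 f=8, (3,3) g=3 f=6, (4,1) g=4 f=6]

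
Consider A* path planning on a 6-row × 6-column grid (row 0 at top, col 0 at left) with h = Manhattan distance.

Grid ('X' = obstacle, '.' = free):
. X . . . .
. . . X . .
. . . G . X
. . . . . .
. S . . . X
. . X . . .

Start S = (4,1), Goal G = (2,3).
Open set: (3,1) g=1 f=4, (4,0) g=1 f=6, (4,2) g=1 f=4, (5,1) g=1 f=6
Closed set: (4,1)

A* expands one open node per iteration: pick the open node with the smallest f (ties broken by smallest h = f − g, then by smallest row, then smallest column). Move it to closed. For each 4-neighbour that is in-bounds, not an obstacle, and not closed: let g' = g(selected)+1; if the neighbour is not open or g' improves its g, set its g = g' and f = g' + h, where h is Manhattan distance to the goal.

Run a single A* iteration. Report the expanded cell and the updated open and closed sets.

step 1: expand (3,1) (f=4, h=3) → closed; open now [(2,1) g=2 f=4, (3,0) g=2 f=6, (3,2) g=2 f=4, (4,0) g=1 f=6, (4,2) g=1 f=4, (5,1) g=1 f=6]

expanded=(3,1); open=[(2,1) g=2 f=4, (3,0) g=2 f=6, (3,2) g=2 f=4, (4,0) g=1 f=6, (4,2) g=1 f=4, (5,1) g=1 f=6]; closed=[(3,1), (4,1)]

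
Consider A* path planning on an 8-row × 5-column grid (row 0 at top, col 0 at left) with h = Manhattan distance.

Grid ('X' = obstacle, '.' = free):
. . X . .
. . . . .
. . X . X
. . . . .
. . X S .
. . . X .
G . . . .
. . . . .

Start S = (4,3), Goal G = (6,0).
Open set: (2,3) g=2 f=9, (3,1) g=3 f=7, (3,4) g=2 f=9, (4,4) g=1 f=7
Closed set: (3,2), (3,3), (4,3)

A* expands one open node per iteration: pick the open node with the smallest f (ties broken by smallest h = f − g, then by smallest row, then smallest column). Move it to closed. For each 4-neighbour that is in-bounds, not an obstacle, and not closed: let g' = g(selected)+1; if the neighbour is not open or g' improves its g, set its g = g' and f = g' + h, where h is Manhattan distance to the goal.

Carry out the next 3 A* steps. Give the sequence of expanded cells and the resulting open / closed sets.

order=[(3,1) → (3,0) → (4,0)]; open=[(2,0) g=5 f=9, (2,1) g=4 f=9, (2,3) g=2 f=9, (3,4) g=2 f=9, (4,1) g=4 f=7, (4,4) g=1 f=7, (5,0) g=6 f=7]; closed=[(3,0), (3,1), (3,2), (3,3), (4,0), (4,3)]

step 1: expand (3,1) (f=7, h=4) → closed; open now [(2,1) g=4 f=9, (2,3) g=2 f=9, (3,0) g=4 f=7, (3,4) g=2 f=9, (4,1) g=4 f=7, (4,4) g=1 f=7]
step 2: expand (3,0) (f=7, h=3) → closed; open now [(2,0) g=5 f=9, (2,1) g=4 f=9, (2,3) g=2 f=9, (3,4) g=2 f=9, (4,0) g=5 f=7, (4,1) g=4 f=7, (4,4) g=1 f=7]
step 3: expand (4,0) (f=7, h=2) → closed; open now [(2,0) g=5 f=9, (2,1) g=4 f=9, (2,3) g=2 f=9, (3,4) g=2 f=9, (4,1) g=4 f=7, (4,4) g=1 f=7, (5,0) g=6 f=7]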